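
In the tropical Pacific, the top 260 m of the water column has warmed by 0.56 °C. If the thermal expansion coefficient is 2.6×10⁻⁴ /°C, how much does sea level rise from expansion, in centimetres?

Δh = αΔT·H = 2.6×10⁻⁴ × 0.56 × 260 = 0.037856 m

Δh ≈ 3.79 cm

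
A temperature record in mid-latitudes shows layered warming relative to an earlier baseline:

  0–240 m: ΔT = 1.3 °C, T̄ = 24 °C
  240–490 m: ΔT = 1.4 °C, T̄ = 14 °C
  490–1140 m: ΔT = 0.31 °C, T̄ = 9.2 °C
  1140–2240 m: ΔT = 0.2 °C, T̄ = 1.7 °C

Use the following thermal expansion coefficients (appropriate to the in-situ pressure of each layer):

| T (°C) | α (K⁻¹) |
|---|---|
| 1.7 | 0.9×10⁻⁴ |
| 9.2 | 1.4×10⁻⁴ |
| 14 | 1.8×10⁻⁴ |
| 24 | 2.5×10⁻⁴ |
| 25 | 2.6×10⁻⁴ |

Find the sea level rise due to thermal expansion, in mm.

Layer 1 at 24 °C → α = 2.5×10⁻⁴ K⁻¹
Layer 2 at 14 °C → α = 1.8×10⁻⁴ K⁻¹
Layer 3 at 9.2 °C → α = 1.4×10⁻⁴ K⁻¹
Layer 4 at 1.7 °C → α = 0.9×10⁻⁴ K⁻¹
0–240 m: 240 × 1.3 × 2.5×10⁻⁴ = 0.07800 m
1.4 × 1.8×10⁻⁴ × 250 = 0.06300 m
490–1140 m: 0.31 × 650 × 1.4×10⁻⁴ = 0.02821 m
1140–2240 m: 0.2 × 0.9×10⁻⁴ × 1100 = 0.01980 m
Δh = 0.07800 + 0.06300 + 0.02821 + 0.01980 = 0.18901 m

189 mm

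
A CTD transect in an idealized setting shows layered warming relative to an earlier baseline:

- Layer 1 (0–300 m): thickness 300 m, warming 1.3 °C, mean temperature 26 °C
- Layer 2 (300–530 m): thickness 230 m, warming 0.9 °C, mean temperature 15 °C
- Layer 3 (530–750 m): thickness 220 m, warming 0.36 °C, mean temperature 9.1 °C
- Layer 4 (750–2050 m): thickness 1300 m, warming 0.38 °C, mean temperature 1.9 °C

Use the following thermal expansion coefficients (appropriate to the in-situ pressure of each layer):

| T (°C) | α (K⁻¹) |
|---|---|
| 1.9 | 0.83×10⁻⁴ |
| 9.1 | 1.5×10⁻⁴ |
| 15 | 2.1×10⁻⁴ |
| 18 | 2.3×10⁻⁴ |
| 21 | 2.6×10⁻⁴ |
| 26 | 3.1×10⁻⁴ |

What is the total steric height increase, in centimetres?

21.7 cm

Layer 1 at 26 °C → α = 3.1×10⁻⁴ K⁻¹
Layer 2 at 15 °C → α = 2.1×10⁻⁴ K⁻¹
Layer 3 at 9.1 °C → α = 1.5×10⁻⁴ K⁻¹
Layer 4 at 1.9 °C → α = 0.83×10⁻⁴ K⁻¹
1.3 × 3.1×10⁻⁴ × 300 = 0.12090 m
300–530 m: 2.1×10⁻⁴ × 0.9 × 230 = 0.04347 m
0.36 × 220 × 1.5×10⁻⁴ = 0.01188 m
Layer 4: 0.83×10⁻⁴ × 1300 × 0.38 = 0.041002 m
Δh = 0.12090 + 0.04347 + 0.01188 + 0.041002 = 0.217252 m ≈ 21.7 cm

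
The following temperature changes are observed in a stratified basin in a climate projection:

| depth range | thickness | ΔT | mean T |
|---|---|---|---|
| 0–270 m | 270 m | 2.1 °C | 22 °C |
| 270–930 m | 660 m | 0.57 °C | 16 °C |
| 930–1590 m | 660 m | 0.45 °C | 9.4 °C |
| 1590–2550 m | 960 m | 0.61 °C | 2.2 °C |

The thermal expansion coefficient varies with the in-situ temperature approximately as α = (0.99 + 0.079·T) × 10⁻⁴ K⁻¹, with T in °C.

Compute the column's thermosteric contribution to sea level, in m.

Layer 1: α = (0.99 + 0.079×22)×10⁻⁴ = 2.728×10⁻⁴ K⁻¹
Layer 2: α = (0.99 + 0.079×16)×10⁻⁴ = 2.254×10⁻⁴ K⁻¹
Layer 3: α = (0.99 + 0.079×9.4)×10⁻⁴ = 1.7326×10⁻⁴ K⁻¹
Layer 4: α = (0.99 + 0.079×2.2)×10⁻⁴ = 1.1638×10⁻⁴ K⁻¹
Layer 1: 2.1 × 270 × 2.728×10⁻⁴ = 0.1546776 m
Layer 2: 660 × 2.254×10⁻⁴ × 0.57 = 0.08479548 m
930–1590 m: 660 × 1.7326×10⁻⁴ × 0.45 = 0.05145822 m
0.61 × 1.1638×10⁻⁴ × 960 = 0.068152128 m
Δh = 0.1546776 + 0.08479548 + 0.05145822 + 0.068152128 = 0.359083428 m

0.359 m of thermosteric rise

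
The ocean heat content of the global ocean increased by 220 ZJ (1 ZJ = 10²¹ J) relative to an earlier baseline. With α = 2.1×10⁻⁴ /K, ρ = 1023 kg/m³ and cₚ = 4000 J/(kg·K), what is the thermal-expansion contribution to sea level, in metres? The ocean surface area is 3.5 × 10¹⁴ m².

0.0323 m

Per unit area: Q = 220×10²¹ / (3.5×10¹⁴) ≈ 6.286×10⁸ J/m²
Δh = αQ/(ρcₚ) = 2.1×10⁻⁴ × 6.286×10⁸ / (1023 × 4000) ≈ 0.03226 m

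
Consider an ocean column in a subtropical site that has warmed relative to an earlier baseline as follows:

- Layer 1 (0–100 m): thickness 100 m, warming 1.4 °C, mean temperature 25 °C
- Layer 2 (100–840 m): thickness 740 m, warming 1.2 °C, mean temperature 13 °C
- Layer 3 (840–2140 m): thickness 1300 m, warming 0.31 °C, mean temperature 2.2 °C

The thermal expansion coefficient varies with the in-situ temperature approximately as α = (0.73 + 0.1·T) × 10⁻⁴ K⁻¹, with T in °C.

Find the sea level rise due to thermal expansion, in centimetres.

Layer 1: α = (0.73 + 0.1×25)×10⁻⁴ = 3.23×10⁻⁴ K⁻¹
Layer 2: α = (0.73 + 0.1×13)×10⁻⁴ = 2.03×10⁻⁴ K⁻¹
Layer 3: α = (0.73 + 0.1×2.2)×10⁻⁴ = 0.95×10⁻⁴ K⁻¹
0–100 m: 100 × 1.4 × 3.23×10⁻⁴ = 0.04522 m
1.2 × 740 × 2.03×10⁻⁴ = 0.180264 m
840–2140 m: 0.95×10⁻⁴ × 1300 × 0.31 = 0.038285 m
Δh = 0.04522 + 0.180264 + 0.038285 = 0.263769 m

Δh ≈ 26.4 cm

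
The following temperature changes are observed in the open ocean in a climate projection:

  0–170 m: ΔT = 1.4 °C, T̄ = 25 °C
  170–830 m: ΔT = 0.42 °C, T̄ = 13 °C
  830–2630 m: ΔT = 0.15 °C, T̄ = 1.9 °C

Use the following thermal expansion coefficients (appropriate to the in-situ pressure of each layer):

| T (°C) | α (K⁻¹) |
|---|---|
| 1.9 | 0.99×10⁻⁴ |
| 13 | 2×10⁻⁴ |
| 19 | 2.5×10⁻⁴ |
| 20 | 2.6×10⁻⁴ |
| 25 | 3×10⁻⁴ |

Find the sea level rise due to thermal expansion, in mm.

Layer 1 at 25 °C → α = 3×10⁻⁴ K⁻¹
Layer 2 at 13 °C → α = 2×10⁻⁴ K⁻¹
Layer 3 at 1.9 °C → α = 0.99×10⁻⁴ K⁻¹
Layer 1: 3×10⁻⁴ × 1.4 × 170 = 0.07140 m
170–830 m: 0.42 × 660 × 2×10⁻⁴ = 0.05544 m
830–2630 m: 0.15 × 1800 × 0.99×10⁻⁴ = 0.02673 m
Δh = 0.07140 + 0.05544 + 0.02673 = 0.15357 m

154 mm of thermosteric rise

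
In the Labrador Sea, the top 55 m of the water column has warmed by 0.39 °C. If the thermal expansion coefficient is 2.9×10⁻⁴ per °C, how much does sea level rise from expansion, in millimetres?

Δh ≈ 6.22 mm

Δh = αΔT·H = 2.9×10⁻⁴ × 0.39 × 55 = 0.0062205 m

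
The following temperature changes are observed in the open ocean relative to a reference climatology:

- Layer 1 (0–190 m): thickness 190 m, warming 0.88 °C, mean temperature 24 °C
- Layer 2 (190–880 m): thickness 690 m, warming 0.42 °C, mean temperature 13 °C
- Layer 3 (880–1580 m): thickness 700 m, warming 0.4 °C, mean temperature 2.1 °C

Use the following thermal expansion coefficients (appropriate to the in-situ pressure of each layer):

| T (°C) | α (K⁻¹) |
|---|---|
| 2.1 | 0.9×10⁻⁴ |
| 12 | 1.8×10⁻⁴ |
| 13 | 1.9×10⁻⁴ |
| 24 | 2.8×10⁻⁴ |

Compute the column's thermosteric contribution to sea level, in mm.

Δh = 127 mm

Layer 1 at 24 °C → α = 2.8×10⁻⁴ K⁻¹
Layer 2 at 13 °C → α = 1.9×10⁻⁴ K⁻¹
Layer 3 at 2.1 °C → α = 0.9×10⁻⁴ K⁻¹
0.88 × 190 × 2.8×10⁻⁴ = 0.046816 m
190–880 m: 690 × 1.9×10⁻⁴ × 0.42 = 0.055062 m
880–1580 m: 700 × 0.9×10⁻⁴ × 0.4 = 0.02520 m
Δh = 0.046816 + 0.055062 + 0.02520 = 0.127078 m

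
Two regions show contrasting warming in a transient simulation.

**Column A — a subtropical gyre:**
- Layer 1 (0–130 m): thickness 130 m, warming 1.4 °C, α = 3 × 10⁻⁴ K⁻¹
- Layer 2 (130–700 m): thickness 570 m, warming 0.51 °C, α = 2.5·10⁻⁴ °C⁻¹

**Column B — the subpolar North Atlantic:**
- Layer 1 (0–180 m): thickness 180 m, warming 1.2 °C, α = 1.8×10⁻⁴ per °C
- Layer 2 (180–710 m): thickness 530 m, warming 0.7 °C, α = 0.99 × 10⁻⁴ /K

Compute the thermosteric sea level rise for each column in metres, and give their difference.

Δh_A ≈ 0.13 m, Δh_B ≈ 0.076 m; difference ≈ 0.052 m

A 1.4 × 3×10⁻⁴ × 130 = 0.05460 m
A Layer 2: 570 × 2.5×10⁻⁴ × 0.51 = 0.072675 m
A total: 0.127275 m
B 0–180 m: 1.8×10⁻⁴ × 180 × 1.2 = 0.03888 m
B 180–710 m: 0.99×10⁻⁴ × 530 × 0.7 = 0.036729 m
B total: 0.075609 m
Difference: 0.127275 − 0.075609 = 0.051666 m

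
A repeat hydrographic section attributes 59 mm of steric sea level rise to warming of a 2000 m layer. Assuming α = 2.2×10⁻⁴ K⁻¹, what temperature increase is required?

ΔT = Δh/(αH) = 0.059 / (2.2×10⁻⁴ × 2000) ≈ 0.1341 K

ΔT ≈ 0.134 K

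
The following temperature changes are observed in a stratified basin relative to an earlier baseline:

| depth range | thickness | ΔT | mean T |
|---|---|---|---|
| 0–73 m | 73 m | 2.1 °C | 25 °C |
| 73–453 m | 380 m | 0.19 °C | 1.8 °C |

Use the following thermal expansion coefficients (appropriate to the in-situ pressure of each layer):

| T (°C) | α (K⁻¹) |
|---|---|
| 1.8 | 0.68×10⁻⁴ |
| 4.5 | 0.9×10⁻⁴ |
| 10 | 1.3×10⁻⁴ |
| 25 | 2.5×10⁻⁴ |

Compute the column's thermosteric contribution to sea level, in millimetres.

Layer 1 at 25 °C → α = 2.5×10⁻⁴ K⁻¹
Layer 2 at 1.8 °C → α = 0.68×10⁻⁴ K⁻¹
Layer 1: 73 × 2.1 × 2.5×10⁻⁴ = 0.038325 m
380 × 0.68×10⁻⁴ × 0.19 = 0.0049096 m
Δh = 0.038325 + 0.0049096 = 0.0432346 m

43 mm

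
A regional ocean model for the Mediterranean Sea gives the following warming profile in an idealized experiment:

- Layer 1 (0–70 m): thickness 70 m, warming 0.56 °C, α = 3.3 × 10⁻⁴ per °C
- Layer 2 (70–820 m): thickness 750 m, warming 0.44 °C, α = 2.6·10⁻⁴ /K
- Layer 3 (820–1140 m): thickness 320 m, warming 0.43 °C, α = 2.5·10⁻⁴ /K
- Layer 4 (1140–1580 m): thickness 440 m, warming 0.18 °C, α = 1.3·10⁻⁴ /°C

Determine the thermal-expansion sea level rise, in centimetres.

about 14 cm

0–70 m: 3.3×10⁻⁴ × 70 × 0.56 = 0.012936 m
70–820 m: 0.44 × 750 × 2.6×10⁻⁴ = 0.08580 m
Layer 3: 320 × 0.43 × 2.5×10⁻⁴ = 0.03440 m
Layer 4: 440 × 0.18 × 1.3×10⁻⁴ = 0.010296 m
Δh = 0.012936 + 0.08580 + 0.03440 + 0.010296 = 0.143432 m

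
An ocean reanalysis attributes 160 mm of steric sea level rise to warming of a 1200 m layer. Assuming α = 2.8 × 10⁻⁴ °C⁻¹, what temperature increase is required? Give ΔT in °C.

ΔT ≈ 0.476 °C

ΔT = Δh/(αH) = 0.16 / (2.8×10⁻⁴ × 1200) ≈ 0.4762 °C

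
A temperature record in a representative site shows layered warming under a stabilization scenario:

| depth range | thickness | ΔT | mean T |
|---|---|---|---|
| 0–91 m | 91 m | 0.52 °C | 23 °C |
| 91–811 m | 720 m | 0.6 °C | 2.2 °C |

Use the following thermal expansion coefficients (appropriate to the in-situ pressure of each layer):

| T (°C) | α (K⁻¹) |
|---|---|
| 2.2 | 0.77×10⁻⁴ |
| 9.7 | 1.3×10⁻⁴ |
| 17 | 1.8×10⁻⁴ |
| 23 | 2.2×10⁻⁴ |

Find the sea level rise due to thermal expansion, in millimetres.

Layer 1 at 23 °C → α = 2.2×10⁻⁴ K⁻¹
Layer 2 at 2.2 °C → α = 0.77×10⁻⁴ K⁻¹
Layer 1: 2.2×10⁻⁴ × 0.52 × 91 = 0.0104104 m
91–811 m: 0.6 × 0.77×10⁻⁴ × 720 = 0.033264 m
Δh = 0.0104104 + 0.033264 = 0.0436744 m

Δh = 43.7 mm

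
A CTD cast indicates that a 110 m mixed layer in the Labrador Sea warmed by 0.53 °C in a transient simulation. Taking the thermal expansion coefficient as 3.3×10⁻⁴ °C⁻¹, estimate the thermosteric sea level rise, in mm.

Δh = 19 mm

Δh = αΔT·H = 3.3×10⁻⁴ × 0.53 × 110 = 0.019239 m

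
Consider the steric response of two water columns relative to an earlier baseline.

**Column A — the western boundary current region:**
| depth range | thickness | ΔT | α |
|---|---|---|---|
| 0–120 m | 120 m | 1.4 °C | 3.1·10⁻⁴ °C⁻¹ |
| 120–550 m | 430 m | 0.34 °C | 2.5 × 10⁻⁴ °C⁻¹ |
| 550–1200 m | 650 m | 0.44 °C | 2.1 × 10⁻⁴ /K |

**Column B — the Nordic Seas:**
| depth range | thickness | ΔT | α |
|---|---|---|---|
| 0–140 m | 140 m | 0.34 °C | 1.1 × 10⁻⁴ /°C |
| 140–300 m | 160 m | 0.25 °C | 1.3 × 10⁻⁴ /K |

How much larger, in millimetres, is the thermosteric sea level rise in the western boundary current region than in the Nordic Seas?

140 mm

A 120 × 3.1×10⁻⁴ × 1.4 = 0.05208 m
A Layer 2: 430 × 2.5×10⁻⁴ × 0.34 = 0.03655 m
A Layer 3: 0.44 × 650 × 2.1×10⁻⁴ = 0.06006 m
A total: 0.14869 m
B 0–140 m: 140 × 1.1×10⁻⁴ × 0.34 = 0.005236 m
B 140–300 m: 0.25 × 1.3×10⁻⁴ × 160 = 0.00520 m
B total: 0.010436 m
Difference: 0.14869 − 0.010436 = 0.138254 m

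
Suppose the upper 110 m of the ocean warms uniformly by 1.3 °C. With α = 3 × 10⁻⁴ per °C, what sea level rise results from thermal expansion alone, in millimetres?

about 42.9 mm

Δh = αΔT·H = 3×10⁻⁴ × 1.3 × 110 = 0.04290 m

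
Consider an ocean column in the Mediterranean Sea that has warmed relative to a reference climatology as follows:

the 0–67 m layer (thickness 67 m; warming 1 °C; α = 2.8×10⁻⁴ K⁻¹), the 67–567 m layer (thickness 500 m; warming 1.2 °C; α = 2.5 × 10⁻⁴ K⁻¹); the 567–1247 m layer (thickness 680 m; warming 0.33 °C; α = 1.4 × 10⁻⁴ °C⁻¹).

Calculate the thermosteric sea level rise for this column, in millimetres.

200 mm of thermosteric rise

Layer 1: 67 × 2.8×10⁻⁴ × 1 = 0.01876 m
Layer 2: 500 × 1.2 × 2.5×10⁻⁴ = 0.15000 m
Layer 3: 680 × 0.33 × 1.4×10⁻⁴ = 0.031416 m
Δh = 0.01876 + 0.15000 + 0.031416 = 0.200176 m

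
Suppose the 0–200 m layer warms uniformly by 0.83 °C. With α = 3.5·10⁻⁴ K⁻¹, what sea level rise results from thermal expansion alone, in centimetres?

5.81 cm of thermosteric rise

Δh = αΔT·H = 3.5×10⁻⁴ × 0.83 × 200 = 0.05810 m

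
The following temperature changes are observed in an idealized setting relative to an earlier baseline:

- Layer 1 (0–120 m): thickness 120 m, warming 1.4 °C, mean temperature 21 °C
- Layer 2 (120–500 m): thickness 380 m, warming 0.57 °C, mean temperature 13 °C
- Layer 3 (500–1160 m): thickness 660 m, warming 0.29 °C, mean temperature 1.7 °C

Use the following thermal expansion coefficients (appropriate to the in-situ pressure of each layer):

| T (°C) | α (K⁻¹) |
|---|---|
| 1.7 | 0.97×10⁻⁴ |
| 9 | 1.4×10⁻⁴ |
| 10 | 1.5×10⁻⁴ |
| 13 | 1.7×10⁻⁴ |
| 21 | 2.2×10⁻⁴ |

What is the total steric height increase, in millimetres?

Layer 1 at 21 °C → α = 2.2×10⁻⁴ K⁻¹
Layer 2 at 13 °C → α = 1.7×10⁻⁴ K⁻¹
Layer 3 at 1.7 °C → α = 0.97×10⁻⁴ K⁻¹
0–120 m: 120 × 2.2×10⁻⁴ × 1.4 = 0.03696 m
120–500 m: 380 × 0.57 × 1.7×10⁻⁴ = 0.036822 m
0.29 × 0.97×10⁻⁴ × 660 = 0.0185658 m
Δh = 0.03696 + 0.036822 + 0.0185658 = 0.0923478 m

about 92.3 mm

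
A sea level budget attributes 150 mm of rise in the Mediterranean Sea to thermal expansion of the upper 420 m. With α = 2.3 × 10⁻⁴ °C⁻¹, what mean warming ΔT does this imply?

1.6 °C

ΔT = Δh/(αH) = 0.15 / (2.3×10⁻⁴ × 420) ≈ 1.553 °C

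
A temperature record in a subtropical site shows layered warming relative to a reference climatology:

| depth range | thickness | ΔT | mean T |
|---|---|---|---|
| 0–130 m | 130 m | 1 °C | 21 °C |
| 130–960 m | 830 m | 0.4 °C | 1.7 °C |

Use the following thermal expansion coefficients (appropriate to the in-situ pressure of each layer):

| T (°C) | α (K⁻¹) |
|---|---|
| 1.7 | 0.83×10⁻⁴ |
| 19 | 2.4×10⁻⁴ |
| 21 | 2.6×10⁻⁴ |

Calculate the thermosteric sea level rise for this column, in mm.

Δh ≈ 61.4 mm

Layer 1 at 21 °C → α = 2.6×10⁻⁴ K⁻¹
Layer 2 at 1.7 °C → α = 0.83×10⁻⁴ K⁻¹
Layer 1: 1 × 2.6×10⁻⁴ × 130 = 0.03380 m
Layer 2: 0.4 × 830 × 0.83×10⁻⁴ = 0.027556 m
Δh = 0.03380 + 0.027556 = 0.061356 m ≈ 61.4 mm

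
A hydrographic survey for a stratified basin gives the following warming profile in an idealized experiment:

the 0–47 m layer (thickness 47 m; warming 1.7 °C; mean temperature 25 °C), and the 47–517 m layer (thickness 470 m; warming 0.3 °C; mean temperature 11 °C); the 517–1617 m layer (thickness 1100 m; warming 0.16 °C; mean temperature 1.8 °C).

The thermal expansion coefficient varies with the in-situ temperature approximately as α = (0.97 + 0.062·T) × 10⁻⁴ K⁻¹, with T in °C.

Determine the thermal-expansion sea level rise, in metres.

Layer 1: α = (0.97 + 0.062×25)×10⁻⁴ = 2.52×10⁻⁴ K⁻¹
Layer 2: α = (0.97 + 0.062×11)×10⁻⁴ = 1.652×10⁻⁴ K⁻¹
Layer 3: α = (0.97 + 0.062×1.8)×10⁻⁴ = 1.0816×10⁻⁴ K⁻¹
Layer 1: 2.52×10⁻⁴ × 1.7 × 47 = 0.0201348 m
470 × 1.652×10⁻⁴ × 0.3 = 0.0232932 m
0.16 × 1100 × 1.0816×10⁻⁴ = 0.01903616 m
Δh = 0.0201348 + 0.0232932 + 0.01903616 = 0.06246416 m ≈ 0.0625 m

0.0625 m of thermosteric rise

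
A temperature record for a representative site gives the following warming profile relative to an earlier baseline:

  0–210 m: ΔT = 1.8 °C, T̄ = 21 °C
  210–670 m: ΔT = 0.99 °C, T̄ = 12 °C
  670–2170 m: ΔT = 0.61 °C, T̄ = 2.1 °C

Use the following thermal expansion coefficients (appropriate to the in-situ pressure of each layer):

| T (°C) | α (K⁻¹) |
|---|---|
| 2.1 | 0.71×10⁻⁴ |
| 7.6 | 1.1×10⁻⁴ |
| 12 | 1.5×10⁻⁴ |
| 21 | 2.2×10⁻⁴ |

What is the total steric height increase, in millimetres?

Layer 1 at 21 °C → α = 2.2×10⁻⁴ K⁻¹
Layer 2 at 12 °C → α = 1.5×10⁻⁴ K⁻¹
Layer 3 at 2.1 °C → α = 0.71×10⁻⁴ K⁻¹
1.8 × 2.2×10⁻⁴ × 210 = 0.08316 m
210–670 m: 460 × 0.99 × 1.5×10⁻⁴ = 0.06831 m
670–2170 m: 0.61 × 1500 × 0.71×10⁻⁴ = 0.064965 m
Δh = 0.08316 + 0.06831 + 0.064965 = 0.216435 m ≈ 216 mm

Δh = 216 mm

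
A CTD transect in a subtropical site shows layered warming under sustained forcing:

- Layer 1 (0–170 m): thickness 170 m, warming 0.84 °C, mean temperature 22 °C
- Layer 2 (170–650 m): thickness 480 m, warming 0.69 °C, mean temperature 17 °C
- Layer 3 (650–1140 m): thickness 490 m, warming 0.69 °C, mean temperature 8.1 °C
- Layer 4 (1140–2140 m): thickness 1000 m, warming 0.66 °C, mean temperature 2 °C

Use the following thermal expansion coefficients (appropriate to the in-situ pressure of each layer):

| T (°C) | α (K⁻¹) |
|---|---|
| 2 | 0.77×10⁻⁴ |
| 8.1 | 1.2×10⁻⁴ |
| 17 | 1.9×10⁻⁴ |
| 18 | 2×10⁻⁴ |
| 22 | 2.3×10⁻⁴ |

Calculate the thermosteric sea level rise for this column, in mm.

190 mm

Layer 1 at 22 °C → α = 2.3×10⁻⁴ K⁻¹
Layer 2 at 17 °C → α = 1.9×10⁻⁴ K⁻¹
Layer 3 at 8.1 °C → α = 1.2×10⁻⁴ K⁻¹
Layer 4 at 2 °C → α = 0.77×10⁻⁴ K⁻¹
Layer 1: 0.84 × 2.3×10⁻⁴ × 170 = 0.032844 m
170–650 m: 0.69 × 1.9×10⁻⁴ × 480 = 0.062928 m
Layer 3: 1.2×10⁻⁴ × 0.69 × 490 = 0.040572 m
1140–2140 m: 0.66 × 0.77×10⁻⁴ × 1000 = 0.05082 m
Δh = 0.032844 + 0.062928 + 0.040572 + 0.05082 = 0.187164 m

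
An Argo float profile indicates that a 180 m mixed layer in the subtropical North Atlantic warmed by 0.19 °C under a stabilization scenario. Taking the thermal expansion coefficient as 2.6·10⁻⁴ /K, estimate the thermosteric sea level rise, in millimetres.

Δh ≈ 8.89 mm

Δh = αΔT·H = 2.6×10⁻⁴ × 0.19 × 180 = 0.008892 m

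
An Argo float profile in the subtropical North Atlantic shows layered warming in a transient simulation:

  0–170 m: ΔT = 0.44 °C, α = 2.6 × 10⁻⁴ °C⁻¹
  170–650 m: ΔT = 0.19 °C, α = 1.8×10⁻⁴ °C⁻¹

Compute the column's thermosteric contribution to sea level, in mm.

about 36 mm

0–170 m: 0.44 × 170 × 2.6×10⁻⁴ = 0.019448 m
Layer 2: 0.19 × 480 × 1.8×10⁻⁴ = 0.016416 m
Δh = 0.019448 + 0.016416 = 0.035864 m ≈ 36 mm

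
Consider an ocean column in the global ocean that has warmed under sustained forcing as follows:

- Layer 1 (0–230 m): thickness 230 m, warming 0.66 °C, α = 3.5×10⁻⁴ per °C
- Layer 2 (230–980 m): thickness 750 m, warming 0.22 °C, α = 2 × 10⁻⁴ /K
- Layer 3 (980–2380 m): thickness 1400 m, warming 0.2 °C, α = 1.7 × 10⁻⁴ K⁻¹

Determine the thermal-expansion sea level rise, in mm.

0.66 × 230 × 3.5×10⁻⁴ = 0.05313 m
230–980 m: 2×10⁻⁴ × 750 × 0.22 = 0.03300 m
980–2380 m: 0.2 × 1400 × 1.7×10⁻⁴ = 0.04760 m
Δh = 0.05313 + 0.03300 + 0.04760 = 0.13373 m ≈ 130 mm

Δh ≈ 130 mm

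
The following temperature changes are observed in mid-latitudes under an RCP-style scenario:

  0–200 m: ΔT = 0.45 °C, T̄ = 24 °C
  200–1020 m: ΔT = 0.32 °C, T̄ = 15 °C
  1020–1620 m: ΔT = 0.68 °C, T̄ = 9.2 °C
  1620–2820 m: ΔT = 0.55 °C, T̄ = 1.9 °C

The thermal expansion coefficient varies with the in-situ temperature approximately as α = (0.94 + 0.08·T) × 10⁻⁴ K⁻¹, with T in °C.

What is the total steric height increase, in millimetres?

Layer 1: α = (0.94 + 0.08×24)×10⁻⁴ = 2.86×10⁻⁴ K⁻¹
Layer 2: α = (0.94 + 0.08×15)×10⁻⁴ = 2.14×10⁻⁴ K⁻¹
Layer 3: α = (0.94 + 0.08×9.2)×10⁻⁴ = 1.676×10⁻⁴ K⁻¹
Layer 4: α = (0.94 + 0.08×1.9)×10⁻⁴ = 1.092×10⁻⁴ K⁻¹
0–200 m: 200 × 2.86×10⁻⁴ × 0.45 = 0.02574 m
Layer 2: 0.32 × 820 × 2.14×10⁻⁴ = 0.0561536 m
Layer 3: 0.68 × 1.676×10⁻⁴ × 600 = 0.0683808 m
Layer 4: 0.55 × 1.092×10⁻⁴ × 1200 = 0.072072 m
Δh = 0.02574 + 0.0561536 + 0.0683808 + 0.072072 = 0.2223464 m ≈ 222 mm

222 mm of thermosteric rise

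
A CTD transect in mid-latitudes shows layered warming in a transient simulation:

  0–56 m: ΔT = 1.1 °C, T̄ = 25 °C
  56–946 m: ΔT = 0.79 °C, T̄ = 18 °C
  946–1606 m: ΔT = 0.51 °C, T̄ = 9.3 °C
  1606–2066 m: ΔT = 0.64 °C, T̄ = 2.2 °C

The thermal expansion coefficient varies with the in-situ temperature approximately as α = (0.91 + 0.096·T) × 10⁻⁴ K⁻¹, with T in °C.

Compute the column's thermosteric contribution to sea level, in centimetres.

Layer 1: α = (0.91 + 0.096×25)×10⁻⁴ = 3.31×10⁻⁴ K⁻¹
Layer 2: α = (0.91 + 0.096×18)×10⁻⁴ = 2.638×10⁻⁴ K⁻¹
Layer 3: α = (0.91 + 0.096×9.3)×10⁻⁴ = 1.8028×10⁻⁴ K⁻¹
Layer 4: α = (0.91 + 0.096×2.2)×10⁻⁴ = 1.1212×10⁻⁴ K⁻¹
0–56 m: 56 × 3.31×10⁻⁴ × 1.1 = 0.0203896 m
56–946 m: 890 × 0.79 × 2.638×10⁻⁴ = 0.18547778 m
Layer 3: 1.8028×10⁻⁴ × 660 × 0.51 = 0.060682248 m
1606–2066 m: 0.64 × 460 × 1.1212×10⁻⁴ = 0.033008128 m
Δh = 0.0203896 + 0.18547778 + 0.060682248 + 0.033008128 = 0.299557756 m ≈ 30 cm

Δh ≈ 30 cm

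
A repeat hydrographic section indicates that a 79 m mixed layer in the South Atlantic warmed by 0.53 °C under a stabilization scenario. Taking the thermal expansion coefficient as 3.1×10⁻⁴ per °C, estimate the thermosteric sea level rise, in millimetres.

Δh = αΔT·H = 3.1×10⁻⁴ × 0.53 × 79 = 0.0129797 m

Δh = 13 mm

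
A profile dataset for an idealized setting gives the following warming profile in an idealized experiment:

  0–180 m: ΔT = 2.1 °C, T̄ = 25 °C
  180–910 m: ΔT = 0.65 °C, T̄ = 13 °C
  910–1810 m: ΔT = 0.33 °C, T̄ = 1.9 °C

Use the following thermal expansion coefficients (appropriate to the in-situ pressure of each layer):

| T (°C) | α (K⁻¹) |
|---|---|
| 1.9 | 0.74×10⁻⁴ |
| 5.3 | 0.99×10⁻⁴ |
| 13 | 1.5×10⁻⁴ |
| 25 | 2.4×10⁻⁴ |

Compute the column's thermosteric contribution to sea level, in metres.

Layer 1 at 25 °C → α = 2.4×10⁻⁴ K⁻¹
Layer 2 at 13 °C → α = 1.5×10⁻⁴ K⁻¹
Layer 3 at 1.9 °C → α = 0.74×10⁻⁴ K⁻¹
0–180 m: 2.1 × 180 × 2.4×10⁻⁴ = 0.09072 m
Layer 2: 0.65 × 1.5×10⁻⁴ × 730 = 0.071175 m
0.33 × 0.74×10⁻⁴ × 900 = 0.021978 m
Δh = 0.09072 + 0.071175 + 0.021978 = 0.183873 m

about 0.184 m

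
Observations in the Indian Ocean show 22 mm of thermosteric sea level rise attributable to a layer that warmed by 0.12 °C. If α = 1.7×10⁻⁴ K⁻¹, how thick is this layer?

H = Δh/(αΔT) = 0.022 / (1.7×10⁻⁴ × 0.12) ≈ 1078 m

H ≈ 1080 m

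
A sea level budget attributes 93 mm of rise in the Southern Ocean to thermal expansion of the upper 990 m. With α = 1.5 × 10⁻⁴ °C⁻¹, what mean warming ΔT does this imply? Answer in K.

about 0.626 K

ΔT = Δh/(αH) = 0.093 / (1.5×10⁻⁴ × 990) ≈ 0.6263 K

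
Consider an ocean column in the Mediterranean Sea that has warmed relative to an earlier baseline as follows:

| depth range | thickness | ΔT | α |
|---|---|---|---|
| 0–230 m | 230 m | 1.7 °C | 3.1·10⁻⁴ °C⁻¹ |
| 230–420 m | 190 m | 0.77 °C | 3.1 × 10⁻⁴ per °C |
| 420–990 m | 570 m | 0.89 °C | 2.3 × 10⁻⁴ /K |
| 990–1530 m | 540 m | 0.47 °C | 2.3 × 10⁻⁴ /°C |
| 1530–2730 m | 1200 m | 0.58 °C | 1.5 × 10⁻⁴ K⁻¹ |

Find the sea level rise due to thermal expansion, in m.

1.7 × 3.1×10⁻⁴ × 230 = 0.12121 m
Layer 2: 0.77 × 3.1×10⁻⁴ × 190 = 0.045353 m
0.89 × 2.3×10⁻⁴ × 570 = 0.116679 m
2.3×10⁻⁴ × 0.47 × 540 = 0.058374 m
1530–2730 m: 0.58 × 1200 × 1.5×10⁻⁴ = 0.10440 m
Δh = 0.12121 + 0.045353 + 0.116679 + 0.058374 + 0.10440 = 0.446016 m

about 0.446 m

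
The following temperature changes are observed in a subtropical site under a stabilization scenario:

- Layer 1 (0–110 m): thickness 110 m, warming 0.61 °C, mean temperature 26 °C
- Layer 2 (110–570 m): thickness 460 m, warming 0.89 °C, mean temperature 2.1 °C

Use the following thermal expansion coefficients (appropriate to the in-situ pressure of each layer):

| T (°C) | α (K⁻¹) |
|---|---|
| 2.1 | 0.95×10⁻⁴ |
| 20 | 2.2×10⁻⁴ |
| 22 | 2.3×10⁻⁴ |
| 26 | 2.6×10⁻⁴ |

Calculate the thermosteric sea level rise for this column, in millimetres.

Δh = 56.3 mm

Layer 1 at 26 °C → α = 2.6×10⁻⁴ K⁻¹
Layer 2 at 2.1 °C → α = 0.95×10⁻⁴ K⁻¹
110 × 2.6×10⁻⁴ × 0.61 = 0.017446 m
0.95×10⁻⁴ × 460 × 0.89 = 0.038893 m
Δh = 0.017446 + 0.038893 = 0.056339 m ≈ 56.3 mm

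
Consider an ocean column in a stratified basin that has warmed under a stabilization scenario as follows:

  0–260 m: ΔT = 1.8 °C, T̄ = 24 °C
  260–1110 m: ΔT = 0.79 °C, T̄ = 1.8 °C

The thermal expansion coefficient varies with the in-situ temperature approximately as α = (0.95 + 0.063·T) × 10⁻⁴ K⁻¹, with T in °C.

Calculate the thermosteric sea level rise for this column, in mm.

Δh ≈ 190 mm

Layer 1: α = (0.95 + 0.063×24)×10⁻⁴ = 2.462×10⁻⁴ K⁻¹
Layer 2: α = (0.95 + 0.063×1.8)×10⁻⁴ = 1.0634×10⁻⁴ K⁻¹
0–260 m: 260 × 1.8 × 2.462×10⁻⁴ = 0.1152216 m
Layer 2: 850 × 1.0634×10⁻⁴ × 0.79 = 0.07140731 m
Δh = 0.1152216 + 0.07140731 = 0.18662891 m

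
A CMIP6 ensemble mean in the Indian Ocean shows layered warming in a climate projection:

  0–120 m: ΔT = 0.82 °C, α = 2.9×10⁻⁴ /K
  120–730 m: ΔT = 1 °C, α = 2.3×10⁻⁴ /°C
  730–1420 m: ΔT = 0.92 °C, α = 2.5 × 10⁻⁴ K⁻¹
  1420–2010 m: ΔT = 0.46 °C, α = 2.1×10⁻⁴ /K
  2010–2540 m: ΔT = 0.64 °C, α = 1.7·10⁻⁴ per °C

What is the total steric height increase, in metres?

0.82 × 120 × 2.9×10⁻⁴ = 0.028536 m
Layer 2: 1 × 610 × 2.3×10⁻⁴ = 0.14030 m
Layer 3: 2.5×10⁻⁴ × 690 × 0.92 = 0.15870 m
2.1×10⁻⁴ × 0.46 × 590 = 0.056994 m
530 × 0.64 × 1.7×10⁻⁴ = 0.057664 m
Δh = 0.028536 + 0.14030 + 0.15870 + 0.056994 + 0.057664 = 0.442194 m

0.44 m of thermosteric rise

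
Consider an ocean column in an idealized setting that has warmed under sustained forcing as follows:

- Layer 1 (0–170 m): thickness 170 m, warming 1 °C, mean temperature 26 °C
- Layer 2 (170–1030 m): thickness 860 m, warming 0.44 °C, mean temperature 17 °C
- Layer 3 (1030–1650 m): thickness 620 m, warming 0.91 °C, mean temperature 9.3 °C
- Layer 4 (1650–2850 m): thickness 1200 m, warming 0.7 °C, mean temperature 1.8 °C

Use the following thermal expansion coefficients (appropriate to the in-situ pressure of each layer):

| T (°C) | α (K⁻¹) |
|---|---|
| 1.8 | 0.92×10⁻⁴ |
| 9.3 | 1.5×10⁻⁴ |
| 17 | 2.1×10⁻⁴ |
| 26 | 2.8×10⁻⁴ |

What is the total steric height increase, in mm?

Layer 1 at 26 °C → α = 2.8×10⁻⁴ K⁻¹
Layer 2 at 17 °C → α = 2.1×10⁻⁴ K⁻¹
Layer 3 at 9.3 °C → α = 1.5×10⁻⁴ K⁻¹
Layer 4 at 1.8 °C → α = 0.92×10⁻⁴ K⁻¹
2.8×10⁻⁴ × 1 × 170 = 0.04760 m
0.44 × 2.1×10⁻⁴ × 860 = 0.079464 m
1.5×10⁻⁴ × 620 × 0.91 = 0.08463 m
Layer 4: 0.92×10⁻⁴ × 0.7 × 1200 = 0.07728 m
Δh = 0.04760 + 0.079464 + 0.08463 + 0.07728 = 0.288974 m ≈ 289 mm

289 mm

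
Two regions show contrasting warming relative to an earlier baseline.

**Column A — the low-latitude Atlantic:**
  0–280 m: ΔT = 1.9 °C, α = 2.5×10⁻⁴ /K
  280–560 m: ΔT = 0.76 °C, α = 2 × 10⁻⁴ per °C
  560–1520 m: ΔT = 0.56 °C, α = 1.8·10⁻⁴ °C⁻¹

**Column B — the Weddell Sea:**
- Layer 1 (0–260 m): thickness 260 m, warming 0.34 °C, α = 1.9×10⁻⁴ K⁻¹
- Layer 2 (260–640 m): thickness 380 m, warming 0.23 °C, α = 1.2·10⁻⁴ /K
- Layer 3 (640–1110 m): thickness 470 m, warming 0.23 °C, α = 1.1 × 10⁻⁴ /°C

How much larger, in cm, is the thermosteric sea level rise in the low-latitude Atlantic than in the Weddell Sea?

A 1.9 × 280 × 2.5×10⁻⁴ = 0.13300 m
A 280–560 m: 0.76 × 280 × 2×10⁻⁴ = 0.04256 m
A Layer 3: 1.8×10⁻⁴ × 0.56 × 960 = 0.096768 m
A total: 0.272328 m
B Layer 1: 260 × 1.9×10⁻⁴ × 0.34 = 0.016796 m
B 380 × 1.2×10⁻⁴ × 0.23 = 0.010488 m
B Layer 3: 470 × 1.1×10⁻⁴ × 0.23 = 0.011891 m
B total: 0.039175 m
Difference: 0.272328 − 0.039175 = 0.233153 m

23 cm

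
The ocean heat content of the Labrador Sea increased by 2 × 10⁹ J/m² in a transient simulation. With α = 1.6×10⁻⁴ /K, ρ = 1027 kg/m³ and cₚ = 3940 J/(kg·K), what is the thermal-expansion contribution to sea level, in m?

Δh = αQ/(ρcₚ) = 1.6×10⁻⁴ × 2×10⁹ / (1027 × 3940) ≈ 0.079083 m

Δh = 0.0791 m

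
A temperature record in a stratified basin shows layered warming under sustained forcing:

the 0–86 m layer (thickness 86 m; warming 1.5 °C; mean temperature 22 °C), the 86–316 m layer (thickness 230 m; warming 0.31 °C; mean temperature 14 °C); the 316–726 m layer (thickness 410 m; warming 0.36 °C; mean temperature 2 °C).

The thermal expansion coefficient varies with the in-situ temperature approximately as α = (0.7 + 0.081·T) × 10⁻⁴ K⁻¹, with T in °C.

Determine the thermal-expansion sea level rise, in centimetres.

5.78 cm

Layer 1: α = (0.7 + 0.081×22)×10⁻⁴ = 2.482×10⁻⁴ K⁻¹
Layer 2: α = (0.7 + 0.081×14)×10⁻⁴ = 1.834×10⁻⁴ K⁻¹
Layer 3: α = (0.7 + 0.081×2)×10⁻⁴ = 0.862×10⁻⁴ K⁻¹
1.5 × 86 × 2.482×10⁻⁴ = 0.0320178 m
86–316 m: 230 × 1.834×10⁻⁴ × 0.31 = 0.01307642 m
316–726 m: 410 × 0.36 × 0.862×10⁻⁴ = 0.01272312 m
Δh = 0.0320178 + 0.01307642 + 0.01272312 = 0.05781734 m ≈ 5.78 cm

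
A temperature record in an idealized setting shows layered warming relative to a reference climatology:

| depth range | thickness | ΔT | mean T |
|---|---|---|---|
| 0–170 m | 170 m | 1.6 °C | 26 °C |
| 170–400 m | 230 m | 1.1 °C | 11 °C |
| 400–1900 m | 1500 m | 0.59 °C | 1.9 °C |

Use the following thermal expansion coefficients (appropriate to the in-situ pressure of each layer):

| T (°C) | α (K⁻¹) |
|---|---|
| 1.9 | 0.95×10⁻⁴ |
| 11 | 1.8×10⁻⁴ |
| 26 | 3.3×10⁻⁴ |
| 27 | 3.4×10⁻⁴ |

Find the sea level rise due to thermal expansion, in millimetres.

Layer 1 at 26 °C → α = 3.3×10⁻⁴ K⁻¹
Layer 2 at 11 °C → α = 1.8×10⁻⁴ K⁻¹
Layer 3 at 1.9 °C → α = 0.95×10⁻⁴ K⁻¹
1.6 × 170 × 3.3×10⁻⁴ = 0.08976 m
Layer 2: 230 × 1.8×10⁻⁴ × 1.1 = 0.04554 m
Layer 3: 0.95×10⁻⁴ × 0.59 × 1500 = 0.084075 m
Δh = 0.08976 + 0.04554 + 0.084075 = 0.219375 m

219 mm of thermosteric rise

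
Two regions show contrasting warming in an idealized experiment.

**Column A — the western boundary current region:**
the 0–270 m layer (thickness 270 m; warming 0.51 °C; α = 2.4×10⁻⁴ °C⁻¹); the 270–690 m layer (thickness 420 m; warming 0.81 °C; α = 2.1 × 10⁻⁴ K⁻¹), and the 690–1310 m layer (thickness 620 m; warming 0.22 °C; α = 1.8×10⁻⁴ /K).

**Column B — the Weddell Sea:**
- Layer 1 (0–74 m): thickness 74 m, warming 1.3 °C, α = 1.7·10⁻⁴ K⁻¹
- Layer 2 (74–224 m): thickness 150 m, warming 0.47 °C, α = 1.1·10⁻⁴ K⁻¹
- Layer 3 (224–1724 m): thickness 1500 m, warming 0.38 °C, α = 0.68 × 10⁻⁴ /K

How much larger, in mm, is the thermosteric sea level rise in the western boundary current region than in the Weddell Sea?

A 0–270 m: 2.4×10⁻⁴ × 0.51 × 270 = 0.033048 m
A 270–690 m: 0.81 × 420 × 2.1×10⁻⁴ = 0.071442 m
A 690–1310 m: 0.22 × 1.8×10⁻⁴ × 620 = 0.024552 m
A total: 0.129042 m
B Layer 1: 1.7×10⁻⁴ × 74 × 1.3 = 0.016354 m
B Layer 2: 0.47 × 150 × 1.1×10⁻⁴ = 0.007755 m
B 1500 × 0.68×10⁻⁴ × 0.38 = 0.03876 m
B total: 0.062869 m
Difference: 0.129042 − 0.062869 = 0.066173 m

Δh_A − Δh_B ≈ 66 mm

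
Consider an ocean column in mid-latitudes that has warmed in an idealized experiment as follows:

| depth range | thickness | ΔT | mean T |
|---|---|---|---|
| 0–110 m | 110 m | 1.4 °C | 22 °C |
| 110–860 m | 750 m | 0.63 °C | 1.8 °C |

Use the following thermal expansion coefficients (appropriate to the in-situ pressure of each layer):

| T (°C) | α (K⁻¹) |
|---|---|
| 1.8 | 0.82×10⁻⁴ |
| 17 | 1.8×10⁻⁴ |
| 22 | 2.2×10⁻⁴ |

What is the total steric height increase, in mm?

Layer 1 at 22 °C → α = 2.2×10⁻⁴ K⁻¹
Layer 2 at 1.8 °C → α = 0.82×10⁻⁴ K⁻¹
110 × 1.4 × 2.2×10⁻⁴ = 0.03388 m
0.82×10⁻⁴ × 0.63 × 750 = 0.038745 m
Δh = 0.03388 + 0.038745 = 0.072625 m

Δh = 73 mm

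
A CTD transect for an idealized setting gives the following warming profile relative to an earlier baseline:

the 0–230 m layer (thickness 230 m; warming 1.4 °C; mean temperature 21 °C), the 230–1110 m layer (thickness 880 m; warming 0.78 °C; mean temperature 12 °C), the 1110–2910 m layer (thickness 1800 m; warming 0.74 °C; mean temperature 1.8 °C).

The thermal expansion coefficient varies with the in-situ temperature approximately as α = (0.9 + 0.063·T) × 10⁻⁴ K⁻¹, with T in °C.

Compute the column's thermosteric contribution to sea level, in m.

Layer 1: α = (0.9 + 0.063×21)×10⁻⁴ = 2.223×10⁻⁴ K⁻¹
Layer 2: α = (0.9 + 0.063×12)×10⁻⁴ = 1.656×10⁻⁴ K⁻¹
Layer 3: α = (0.9 + 0.063×1.8)×10⁻⁴ = 1.0134×10⁻⁴ K⁻¹
Layer 1: 230 × 2.223×10⁻⁴ × 1.4 = 0.0715806 m
880 × 1.656×10⁻⁴ × 0.78 = 0.11366784 m
1110–2910 m: 0.74 × 1.0134×10⁻⁴ × 1800 = 0.13498488 m
Δh = 0.0715806 + 0.11366784 + 0.13498488 = 0.32023332 m ≈ 0.32 m

0.32 m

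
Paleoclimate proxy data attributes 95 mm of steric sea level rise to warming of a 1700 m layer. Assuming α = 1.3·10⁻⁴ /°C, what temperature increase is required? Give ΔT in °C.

about 0.43 °C

ΔT = Δh/(αH) = 0.095 / (1.3×10⁻⁴ × 1700) ≈ 0.4299 °C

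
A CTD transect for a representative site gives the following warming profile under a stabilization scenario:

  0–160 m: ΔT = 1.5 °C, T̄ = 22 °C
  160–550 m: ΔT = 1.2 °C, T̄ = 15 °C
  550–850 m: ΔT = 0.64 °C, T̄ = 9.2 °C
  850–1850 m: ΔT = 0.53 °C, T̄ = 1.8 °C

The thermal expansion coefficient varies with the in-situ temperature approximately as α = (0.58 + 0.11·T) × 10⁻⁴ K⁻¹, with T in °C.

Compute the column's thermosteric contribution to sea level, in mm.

Layer 1: α = (0.58 + 0.11×22)×10⁻⁴ = 3×10⁻⁴ K⁻¹
Layer 2: α = (0.58 + 0.11×15)×10⁻⁴ = 2.23×10⁻⁴ K⁻¹
Layer 3: α = (0.58 + 0.11×9.2)×10⁻⁴ = 1.592×10⁻⁴ K⁻¹
Layer 4: α = (0.58 + 0.11×1.8)×10⁻⁴ = 0.778×10⁻⁴ K⁻¹
Layer 1: 160 × 3×10⁻⁴ × 1.5 = 0.07200 m
Layer 2: 2.23×10⁻⁴ × 1.2 × 390 = 0.104364 m
Layer 3: 300 × 1.592×10⁻⁴ × 0.64 = 0.0305664 m
850–1850 m: 0.778×10⁻⁴ × 0.53 × 1000 = 0.041234 m
Δh = 0.07200 + 0.104364 + 0.0305664 + 0.041234 = 0.2481644 m ≈ 248 mm

Δh ≈ 248 mm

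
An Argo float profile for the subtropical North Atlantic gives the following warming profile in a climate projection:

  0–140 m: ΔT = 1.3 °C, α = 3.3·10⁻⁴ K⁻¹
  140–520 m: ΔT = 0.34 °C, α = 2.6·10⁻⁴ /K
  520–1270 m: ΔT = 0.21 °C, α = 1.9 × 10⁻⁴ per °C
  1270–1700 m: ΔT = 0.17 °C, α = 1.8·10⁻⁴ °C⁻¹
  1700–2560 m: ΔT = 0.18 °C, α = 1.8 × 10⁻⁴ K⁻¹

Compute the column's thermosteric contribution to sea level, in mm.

165 mm

0–140 m: 1.3 × 3.3×10⁻⁴ × 140 = 0.06006 m
140–520 m: 380 × 0.34 × 2.6×10⁻⁴ = 0.033592 m
520–1270 m: 750 × 1.9×10⁻⁴ × 0.21 = 0.029925 m
1270–1700 m: 1.8×10⁻⁴ × 0.17 × 430 = 0.013158 m
0.18 × 1.8×10⁻⁴ × 860 = 0.027864 m
Δh = 0.06006 + 0.033592 + 0.029925 + 0.013158 + 0.027864 = 0.164599 m ≈ 165 mm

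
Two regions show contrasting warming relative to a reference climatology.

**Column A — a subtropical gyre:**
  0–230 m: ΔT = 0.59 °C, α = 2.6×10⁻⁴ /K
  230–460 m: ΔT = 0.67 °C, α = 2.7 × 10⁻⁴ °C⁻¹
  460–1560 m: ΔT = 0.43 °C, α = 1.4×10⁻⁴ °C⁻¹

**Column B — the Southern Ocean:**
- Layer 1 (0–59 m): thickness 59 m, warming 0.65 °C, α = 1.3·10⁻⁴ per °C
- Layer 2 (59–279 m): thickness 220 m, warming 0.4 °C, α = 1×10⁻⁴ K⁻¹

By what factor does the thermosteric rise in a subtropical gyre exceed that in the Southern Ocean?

10

A 2.6×10⁻⁴ × 0.59 × 230 = 0.035282 m
A Layer 2: 230 × 0.67 × 2.7×10⁻⁴ = 0.041607 m
A Layer 3: 1100 × 0.43 × 1.4×10⁻⁴ = 0.06622 m
A total: 0.143109 m
B 0–59 m: 59 × 1.3×10⁻⁴ × 0.65 = 0.0049855 m
B Layer 2: 1×10⁻⁴ × 0.4 × 220 = 0.00880 m
B total: 0.0137855 m
Ratio: 0.143109 / 0.0137855 ≈ 10.38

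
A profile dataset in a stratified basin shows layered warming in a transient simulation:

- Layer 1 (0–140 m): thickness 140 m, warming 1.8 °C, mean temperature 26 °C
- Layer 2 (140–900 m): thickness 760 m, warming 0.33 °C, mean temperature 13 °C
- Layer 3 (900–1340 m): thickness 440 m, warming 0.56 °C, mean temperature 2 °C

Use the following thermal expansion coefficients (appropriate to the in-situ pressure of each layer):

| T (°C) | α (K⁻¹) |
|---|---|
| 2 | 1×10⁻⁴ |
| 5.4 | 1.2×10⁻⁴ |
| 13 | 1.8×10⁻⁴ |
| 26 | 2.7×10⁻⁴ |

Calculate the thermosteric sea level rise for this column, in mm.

138 mm of thermosteric rise

Layer 1 at 26 °C → α = 2.7×10⁻⁴ K⁻¹
Layer 2 at 13 °C → α = 1.8×10⁻⁴ K⁻¹
Layer 3 at 2 °C → α = 1×10⁻⁴ K⁻¹
140 × 1.8 × 2.7×10⁻⁴ = 0.06804 m
140–900 m: 1.8×10⁻⁴ × 0.33 × 760 = 0.045144 m
Layer 3: 440 × 0.56 × 1×10⁻⁴ = 0.02464 m
Δh = 0.06804 + 0.045144 + 0.02464 = 0.137824 m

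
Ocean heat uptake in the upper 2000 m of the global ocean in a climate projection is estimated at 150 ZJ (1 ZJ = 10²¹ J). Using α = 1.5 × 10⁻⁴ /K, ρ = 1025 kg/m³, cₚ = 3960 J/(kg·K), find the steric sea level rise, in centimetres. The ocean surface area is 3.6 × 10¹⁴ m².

Per unit area: Q = 150×10²¹ / (3.6×10¹⁴) ≈ 4.167×10⁸ J/m²
Δh = αQ/(ρcₚ) = 1.5×10⁻⁴ × 4.167×10⁸ / (1025 × 3960) ≈ 0.015399 m

1.54 cm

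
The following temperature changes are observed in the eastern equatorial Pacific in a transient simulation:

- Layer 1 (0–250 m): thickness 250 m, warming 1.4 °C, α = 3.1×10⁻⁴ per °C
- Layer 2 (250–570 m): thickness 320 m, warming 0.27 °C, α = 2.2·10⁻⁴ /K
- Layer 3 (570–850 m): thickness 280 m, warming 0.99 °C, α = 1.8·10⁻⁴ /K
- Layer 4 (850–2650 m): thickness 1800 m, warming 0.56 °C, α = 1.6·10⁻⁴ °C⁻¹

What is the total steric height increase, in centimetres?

0–250 m: 250 × 3.1×10⁻⁴ × 1.4 = 0.10850 m
Layer 2: 2.2×10⁻⁴ × 320 × 0.27 = 0.019008 m
0.99 × 1.8×10⁻⁴ × 280 = 0.049896 m
Layer 4: 1.6×10⁻⁴ × 1800 × 0.56 = 0.16128 m
Δh = 0.10850 + 0.019008 + 0.049896 + 0.16128 = 0.338684 m

about 33.9 cm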